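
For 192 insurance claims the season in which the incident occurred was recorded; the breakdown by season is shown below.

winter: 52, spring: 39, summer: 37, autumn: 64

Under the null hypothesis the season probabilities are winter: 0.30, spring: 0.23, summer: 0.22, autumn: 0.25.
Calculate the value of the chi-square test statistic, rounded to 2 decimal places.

Expected counts E_i = n·p_i: 192×0.30 = 57.6, 192×0.23 = 44.16, 192×0.22 = 42.24, 192×0.25 = 48.
cat         O        E   (O−E)²/E
winter     52     57.6      0.544
spring     39    44.16      0.603
summer     37    42.24      0.650
autumn     64       48      5.333
Sum = 7.13

7.13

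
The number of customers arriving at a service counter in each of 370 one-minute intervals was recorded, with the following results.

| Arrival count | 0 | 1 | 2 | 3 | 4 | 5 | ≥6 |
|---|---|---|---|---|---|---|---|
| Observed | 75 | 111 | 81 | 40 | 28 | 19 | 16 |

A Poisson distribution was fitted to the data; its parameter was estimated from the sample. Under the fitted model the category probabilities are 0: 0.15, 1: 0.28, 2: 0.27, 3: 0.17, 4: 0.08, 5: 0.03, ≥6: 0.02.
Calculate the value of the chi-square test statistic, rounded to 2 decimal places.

Expected counts E_i = n·p_i: 370×0.15 = 55.5, 370×0.28 = 103.6, 370×0.27 = 99.9, 370×0.17 = 62.9, 370×0.08 = 29.6, 370×0.03 = 11.1, 370×0.02 = 7.4.
χ² = (75−55.5)²/55.5 + (111−103.6)²/103.6 + (81−99.9)²/99.9 + (40−62.9)²/62.9 + (28−29.6)²/29.6 + (19−11.1)²/11.1 + (16−7.4)²/7.4
   = 6.851 + 0.529 + 3.576 + 8.337 + 0.086 + 5.623 + 9.995
Sum = 35.00

35.00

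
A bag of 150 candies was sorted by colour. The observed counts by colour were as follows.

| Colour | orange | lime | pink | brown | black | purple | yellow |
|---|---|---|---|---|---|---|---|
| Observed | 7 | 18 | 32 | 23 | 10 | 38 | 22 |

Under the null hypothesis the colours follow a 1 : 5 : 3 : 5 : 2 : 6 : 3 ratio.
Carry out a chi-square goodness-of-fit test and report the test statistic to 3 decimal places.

18.822

Ratio total = 25. Expected counts: 150×1/25 = 6, 150×5/25 = 30, 150×3/25 = 18, 150×5/25 = 30, 150×2/25 = 12, 150×6/25 = 36, 150×3/25 = 18.
cat         O        E   (O−E)²/E
orange      7        6     0.1667
lime       18       30     4.8000
pink       32       18    10.8889
brown      23       30     1.6333
black      10       12     0.3333
purple     38       36     0.1111
yellow     22       18     0.8889
Sum = 18.822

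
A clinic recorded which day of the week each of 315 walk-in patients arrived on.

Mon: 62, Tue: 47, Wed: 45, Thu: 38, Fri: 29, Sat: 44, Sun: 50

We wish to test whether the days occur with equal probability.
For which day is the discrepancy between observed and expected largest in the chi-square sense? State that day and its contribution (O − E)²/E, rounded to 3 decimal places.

Mon, 6.422

Expected count for each of the 7 categories: 315/7 = 45.
cat         O        E   (O−E)²/E
Mon        62       45     6.4222
Tue        47       45     0.0889
Wed        45       45     0.0000
Thu        38       45     1.0889
Fri        29       45     5.6889
Sat        44       45     0.0222
Sun        50       45     0.5556
The largest term is for Mon: 6.422.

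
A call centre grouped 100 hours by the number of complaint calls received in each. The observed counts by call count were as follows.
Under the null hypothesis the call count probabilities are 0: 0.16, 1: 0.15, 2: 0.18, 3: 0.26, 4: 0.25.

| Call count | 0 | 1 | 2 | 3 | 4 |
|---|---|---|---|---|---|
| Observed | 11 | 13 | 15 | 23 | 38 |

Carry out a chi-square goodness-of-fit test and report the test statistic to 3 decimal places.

Expected counts E_i = n·p_i: 100×0.16 = 16, 100×0.15 = 15, 100×0.18 = 18, 100×0.26 = 26, 100×0.25 = 25.
0: (11 − 16)²/16 = 25/16 = 1.5625
1: (13 − 15)²/15 = 4/15 = 0.2667
2: (15 − 18)²/18 = 9/18 = 0.5000
3: (23 − 26)²/26 = 9/26 = 0.3462
4: (38 − 25)²/25 = 169/25 = 6.7600
Sum = 9.435

9.435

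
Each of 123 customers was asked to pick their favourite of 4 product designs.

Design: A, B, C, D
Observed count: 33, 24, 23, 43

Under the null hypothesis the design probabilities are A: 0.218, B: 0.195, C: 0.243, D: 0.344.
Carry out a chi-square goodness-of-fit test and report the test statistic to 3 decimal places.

3.026

Expected counts E_i = n·p_i: 123×0.218 = 26.814, 123×0.195 = 23.985, 123×0.243 = 29.889, 123×0.344 = 42.312.
χ² = (33−26.814)²/26.814 + (24−23.985)²/23.985 + (23−29.889)²/29.889 + (43−42.312)²/42.312
   = 1.4271 + 0.0000 + 1.5878 + 0.0112
Sum = 3.026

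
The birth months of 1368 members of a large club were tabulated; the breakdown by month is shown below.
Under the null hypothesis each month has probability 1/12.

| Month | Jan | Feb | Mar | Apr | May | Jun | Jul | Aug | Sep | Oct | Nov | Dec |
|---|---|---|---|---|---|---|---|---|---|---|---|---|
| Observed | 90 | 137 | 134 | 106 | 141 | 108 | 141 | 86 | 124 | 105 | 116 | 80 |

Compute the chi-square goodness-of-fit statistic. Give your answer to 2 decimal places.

45.51

Expected count for each of the 12 categories: 1368/12 = 114.
χ² = (90−114)²/114 + (137−114)²/114 + (134−114)²/114 + (106−114)²/114 + (141−114)²/114 + (108−114)²/114 + (141−114)²/114 + (86−114)²/114 + (124−114)²/114 + (105−114)²/114 + (116−114)²/114 + (80−114)²/114
   = 5.053 + 4.640 + 3.509 + 0.561 + 6.395 + 0.316 + 6.395 + 6.877 + 0.877 + 0.711 + 0.035 + 10.140
Sum = 45.51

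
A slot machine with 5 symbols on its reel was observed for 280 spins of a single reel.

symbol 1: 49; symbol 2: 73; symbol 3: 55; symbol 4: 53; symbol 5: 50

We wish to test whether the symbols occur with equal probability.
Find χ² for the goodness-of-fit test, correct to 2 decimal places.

Expected count for each of the 5 categories: 280/5 = 56.
symbol 1: (49 − 56)²/56 = 49/56 = 0.875
symbol 2: (73 − 56)²/56 = 289/56 = 5.161
symbol 3: (55 − 56)²/56 = 1/56 = 0.018
symbol 4: (53 − 56)²/56 = 9/56 = 0.161
symbol 5: (50 − 56)²/56 = 36/56 = 0.643
Sum = 6.86

6.86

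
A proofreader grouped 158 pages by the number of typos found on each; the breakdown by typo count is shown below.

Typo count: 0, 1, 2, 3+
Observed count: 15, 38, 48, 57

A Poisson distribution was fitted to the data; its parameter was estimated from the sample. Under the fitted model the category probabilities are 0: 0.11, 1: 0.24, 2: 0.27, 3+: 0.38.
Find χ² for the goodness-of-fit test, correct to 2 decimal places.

Expected counts E_i = n·p_i: 158×0.11 = 17.38, 158×0.24 = 37.92, 158×0.27 = 42.66, 158×0.38 = 60.04.
cat         O        E   (O−E)²/E
0          15    17.38      0.326
1          38    37.92      0.000
2          48    42.66      0.668
3+         57    60.04      0.154
Sum = 1.15

1.15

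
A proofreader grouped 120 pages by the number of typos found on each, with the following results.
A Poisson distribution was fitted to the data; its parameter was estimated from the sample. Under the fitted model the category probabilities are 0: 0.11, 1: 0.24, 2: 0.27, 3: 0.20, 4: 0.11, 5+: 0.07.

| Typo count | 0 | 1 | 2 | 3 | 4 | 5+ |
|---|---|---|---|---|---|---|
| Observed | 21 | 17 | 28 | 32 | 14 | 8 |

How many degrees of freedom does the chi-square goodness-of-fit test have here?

4

There are k = 6 categories and 1 parameter estimated from the data, so df = 6 − 1 − 1 = 4.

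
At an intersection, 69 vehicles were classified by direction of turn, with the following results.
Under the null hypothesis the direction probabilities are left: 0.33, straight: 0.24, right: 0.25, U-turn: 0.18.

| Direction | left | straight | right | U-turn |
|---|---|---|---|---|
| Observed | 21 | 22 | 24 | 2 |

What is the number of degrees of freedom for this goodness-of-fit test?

3

There are k = 4 categories and no parameters were estimated from the data, so df = 4 − 1 = 3.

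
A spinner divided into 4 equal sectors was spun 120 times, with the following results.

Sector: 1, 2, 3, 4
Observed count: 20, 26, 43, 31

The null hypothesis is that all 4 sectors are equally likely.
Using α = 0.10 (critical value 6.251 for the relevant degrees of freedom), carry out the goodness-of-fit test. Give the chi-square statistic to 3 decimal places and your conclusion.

Under H₀ each category has probability 1/4, so each expected count is 120/4 = 30.
1: (20 − 30)²/30 = 100/30 = 3.3333
2: (26 − 30)²/30 = 16/30 = 0.5333
3: (43 − 30)²/30 = 169/30 = 5.6333
4: (31 − 30)²/30 = 1/30 = 0.0333
Sum = 9.533
df = 3. Since 9.533 > 6.251, we reject H₀.

9.533; reject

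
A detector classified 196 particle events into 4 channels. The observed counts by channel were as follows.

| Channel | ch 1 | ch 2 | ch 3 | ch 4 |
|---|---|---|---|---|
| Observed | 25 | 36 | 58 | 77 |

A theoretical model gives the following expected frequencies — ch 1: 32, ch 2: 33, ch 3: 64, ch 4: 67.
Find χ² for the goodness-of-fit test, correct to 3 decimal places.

ch 1: (25 − 32)²/32 = 49/32 = 1.5313
ch 2: (36 − 33)²/33 = 9/33 = 0.2727
ch 3: (58 − 64)²/64 = 36/64 = 0.5625
ch 4: (77 − 67)²/67 = 100/67 = 1.4925
Sum = 3.859

3.859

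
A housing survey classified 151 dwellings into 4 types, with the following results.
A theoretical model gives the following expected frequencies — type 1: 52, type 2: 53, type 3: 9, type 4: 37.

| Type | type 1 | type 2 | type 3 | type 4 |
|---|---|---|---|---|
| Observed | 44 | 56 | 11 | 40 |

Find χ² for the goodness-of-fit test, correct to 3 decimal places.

cat         O        E   (O−E)²/E
type 1     44       52     1.2308
type 2     56       53     0.1698
type 3     11        9     0.4444
type 4     40       37     0.2432
Sum = 2.088

2.088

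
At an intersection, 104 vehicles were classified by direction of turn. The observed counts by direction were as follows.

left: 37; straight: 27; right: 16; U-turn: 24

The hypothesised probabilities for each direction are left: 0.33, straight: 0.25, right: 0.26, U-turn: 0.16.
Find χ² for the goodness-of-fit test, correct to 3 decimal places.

8.011

Expected counts E_i = n·p_i: 104×0.33 = 34.32, 104×0.25 = 26, 104×0.26 = 27.04, 104×0.16 = 16.64.
χ² = (37−34.32)²/34.32 + (27−26)²/26 + (16−27.04)²/27.04 + (24−16.64)²/16.64
   = 0.2093 + 0.0385 + 4.5075 + 3.2554
Sum = 8.011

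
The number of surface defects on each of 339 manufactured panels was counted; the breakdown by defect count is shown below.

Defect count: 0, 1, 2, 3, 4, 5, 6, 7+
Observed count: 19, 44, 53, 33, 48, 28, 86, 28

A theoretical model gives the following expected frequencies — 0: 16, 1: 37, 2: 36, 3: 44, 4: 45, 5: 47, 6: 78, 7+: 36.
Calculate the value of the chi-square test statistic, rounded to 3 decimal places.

23.144

χ² = (19−16)²/16 + (44−37)²/37 + (53−36)²/36 + (33−44)²/44 + (48−45)²/45 + (28−47)²/47 + (86−78)²/78 + (28−36)²/36
   = 0.5625 + 1.3243 + 8.0278 + 2.7500 + 0.2000 + 7.6809 + 0.8205 + 1.7778
Sum = 23.144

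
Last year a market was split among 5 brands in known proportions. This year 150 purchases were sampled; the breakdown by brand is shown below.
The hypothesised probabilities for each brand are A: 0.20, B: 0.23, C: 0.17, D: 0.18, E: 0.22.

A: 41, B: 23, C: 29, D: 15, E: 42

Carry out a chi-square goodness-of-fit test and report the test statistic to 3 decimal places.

Expected counts E_i = n·p_i: 150×0.20 = 30, 150×0.23 = 34.5, 150×0.17 = 25.5, 150×0.18 = 27, 150×0.22 = 33.
cat         O        E   (O−E)²/E
A          41       30     4.0333
B          23     34.5     3.8333
C          29     25.5     0.4804
D          15       27     5.3333
E          42       33     2.4545
Sum = 16.135

16.135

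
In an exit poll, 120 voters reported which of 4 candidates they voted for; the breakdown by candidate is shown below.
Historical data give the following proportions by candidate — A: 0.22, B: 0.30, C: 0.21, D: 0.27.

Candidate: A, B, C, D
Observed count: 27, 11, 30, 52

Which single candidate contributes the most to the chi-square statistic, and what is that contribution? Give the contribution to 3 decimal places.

Expected counts E_i = n·p_i: 120×0.22 = 26.4, 120×0.30 = 36, 120×0.21 = 25.2, 120×0.27 = 32.4.
cat         O        E   (O−E)²/E
A          27     26.4     0.0136
B          11       36    17.3611
C          30     25.2     0.9143
D          52     32.4    11.8568
The largest term is for B: 17.361.

B, 17.361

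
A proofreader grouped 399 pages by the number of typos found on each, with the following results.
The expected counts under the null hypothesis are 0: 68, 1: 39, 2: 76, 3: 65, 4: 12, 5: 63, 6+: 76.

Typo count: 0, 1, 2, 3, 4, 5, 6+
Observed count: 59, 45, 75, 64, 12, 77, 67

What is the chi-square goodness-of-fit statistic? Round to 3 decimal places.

χ² = (59−68)²/68 + (45−39)²/39 + (75−76)²/76 + (64−65)²/65 + (12−12)²/12 + (77−63)²/63 + (67−76)²/76
   = 1.1912 + 0.9231 + 0.0132 + 0.0154 + 0.0000 + 3.1111 + 1.0658
Sum = 6.320

6.320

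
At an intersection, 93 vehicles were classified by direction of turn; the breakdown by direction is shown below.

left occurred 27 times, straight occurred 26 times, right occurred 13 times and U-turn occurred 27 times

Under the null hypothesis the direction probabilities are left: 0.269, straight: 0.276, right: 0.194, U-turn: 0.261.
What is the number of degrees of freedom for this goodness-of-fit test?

There are k = 4 categories and no parameters were estimated from the data, so df = 4 − 1 = 3.

3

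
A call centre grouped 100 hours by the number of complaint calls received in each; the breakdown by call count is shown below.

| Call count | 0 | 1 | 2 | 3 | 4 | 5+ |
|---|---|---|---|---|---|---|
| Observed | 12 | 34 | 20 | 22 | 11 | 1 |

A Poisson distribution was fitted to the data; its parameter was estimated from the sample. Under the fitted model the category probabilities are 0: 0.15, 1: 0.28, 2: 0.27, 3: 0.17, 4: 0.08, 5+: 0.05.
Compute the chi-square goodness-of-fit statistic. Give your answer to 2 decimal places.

9.50

Expected counts E_i = n·p_i: 100×0.15 = 15, 100×0.28 = 28, 100×0.27 = 27, 100×0.17 = 17, 100×0.08 = 8, 100×0.05 = 5.
0: (12 − 15)²/15 = 9/15 = 0.600
1: (34 − 28)²/28 = 36/28 = 1.286
2: (20 − 27)²/27 = 49/27 = 1.815
3: (22 − 17)²/17 = 25/17 = 1.471
4: (11 − 8)²/8 = 9/8 = 1.125
5+: (1 − 5)²/5 = 16/5 = 3.200
Sum = 9.50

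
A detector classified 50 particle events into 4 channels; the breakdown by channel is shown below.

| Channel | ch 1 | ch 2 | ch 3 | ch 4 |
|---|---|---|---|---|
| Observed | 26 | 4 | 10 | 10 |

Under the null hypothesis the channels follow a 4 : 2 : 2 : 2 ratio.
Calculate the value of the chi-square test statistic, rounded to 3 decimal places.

Ratio total = 10. Expected counts: 50×4/10 = 20, 50×2/10 = 10, 50×2/10 = 10, 50×2/10 = 10.
ch 1: (26 − 20)²/20 = 36/20 = 1.8000
ch 2: (4 − 10)²/10 = 36/10 = 3.6000
ch 3: (10 − 10)²/10 = 0/10 = 0.0000
ch 4: (10 − 10)²/10 = 0/10 = 0.0000
Sum = 5.400

5.400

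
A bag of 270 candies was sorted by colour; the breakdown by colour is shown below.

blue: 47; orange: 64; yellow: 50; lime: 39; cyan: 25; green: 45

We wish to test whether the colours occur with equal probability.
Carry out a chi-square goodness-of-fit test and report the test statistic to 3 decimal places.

18.356

Under H₀ each category has probability 1/6, so each expected count is 270/6 = 45.
χ² = (47−45)²/45 + (64−45)²/45 + (50−45)²/45 + (39−45)²/45 + (25−45)²/45 + (45−45)²/45
   = 0.0889 + 8.0222 + 0.5556 + 0.8000 + 8.8889 + 0.0000
Sum = 18.356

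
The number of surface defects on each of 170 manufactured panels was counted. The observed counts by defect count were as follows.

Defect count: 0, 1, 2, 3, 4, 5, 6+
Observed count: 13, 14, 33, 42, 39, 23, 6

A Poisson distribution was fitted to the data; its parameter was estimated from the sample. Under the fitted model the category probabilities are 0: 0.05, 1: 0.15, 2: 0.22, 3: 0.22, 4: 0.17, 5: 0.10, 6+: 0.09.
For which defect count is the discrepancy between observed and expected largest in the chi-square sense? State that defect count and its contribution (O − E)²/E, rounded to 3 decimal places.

6+, 5.653

Expected counts E_i = n·p_i: 170×0.05 = 8.5, 170×0.15 = 25.5, 170×0.22 = 37.4, 170×0.22 = 37.4, 170×0.17 = 28.9, 170×0.10 = 17, 170×0.09 = 15.3.
χ² = (13−8.5)²/8.5 + (14−25.5)²/25.5 + (33−37.4)²/37.4 + (42−37.4)²/37.4 + (39−28.9)²/28.9 + (23−17)²/17 + (6−15.3)²/15.3
   = 2.3824 + 5.1863 + 0.5176 + 0.5658 + 3.5298 + 2.1176 + 5.6529
The largest term is for 6+: 5.653.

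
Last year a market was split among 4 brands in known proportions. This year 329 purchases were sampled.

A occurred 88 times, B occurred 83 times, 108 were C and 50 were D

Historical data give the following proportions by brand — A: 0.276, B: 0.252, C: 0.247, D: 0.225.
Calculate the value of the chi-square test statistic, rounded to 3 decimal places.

16.681

Expected counts E_i = n·p_i: 329×0.276 = 90.804, 329×0.252 = 82.908, 329×0.247 = 81.263, 329×0.225 = 74.025.
A: (88 − 90.804)²/90.804 = 7.862416/90.804 = 0.0866
B: (83 − 82.908)²/82.908 = 0.008464/82.908 = 0.0001
C: (108 − 81.263)²/81.263 = 714.867169/81.263 = 8.7970
D: (50 − 74.025)²/74.025 = 577.200625/74.025 = 7.7974
Sum = 16.681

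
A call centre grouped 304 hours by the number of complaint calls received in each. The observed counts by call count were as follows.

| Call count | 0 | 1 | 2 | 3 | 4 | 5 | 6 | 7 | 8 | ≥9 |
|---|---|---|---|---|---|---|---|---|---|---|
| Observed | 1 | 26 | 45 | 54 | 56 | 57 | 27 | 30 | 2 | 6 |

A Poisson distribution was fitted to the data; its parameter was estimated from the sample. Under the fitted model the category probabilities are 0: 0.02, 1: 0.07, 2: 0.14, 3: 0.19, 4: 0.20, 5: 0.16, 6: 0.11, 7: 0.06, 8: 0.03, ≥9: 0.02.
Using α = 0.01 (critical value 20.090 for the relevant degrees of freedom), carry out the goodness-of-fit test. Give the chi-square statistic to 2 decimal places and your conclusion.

21.87; reject

Expected counts E_i = n·p_i: 304×0.02 = 6.08, 304×0.07 = 21.28, 304×0.14 = 42.56, 304×0.19 = 57.76, 304×0.20 = 60.8, 304×0.16 = 48.64, 304×0.11 = 33.44, 304×0.06 = 18.24, 304×0.03 = 9.12, 304×0.02 = 6.08.
cat         O        E   (O−E)²/E
0           1     6.08      4.244
1          26    21.28      1.047
2          45    42.56      0.140
3          54    57.76      0.245
4          56     60.8      0.379
5          57    48.64      1.437
6          27    33.44      1.240
7          30    18.24      7.582
8           2     9.12      5.559
≥9          6     6.08      0.001
Sum = 21.87
df = 8. Since 21.87 > 20.090, we reject H₀.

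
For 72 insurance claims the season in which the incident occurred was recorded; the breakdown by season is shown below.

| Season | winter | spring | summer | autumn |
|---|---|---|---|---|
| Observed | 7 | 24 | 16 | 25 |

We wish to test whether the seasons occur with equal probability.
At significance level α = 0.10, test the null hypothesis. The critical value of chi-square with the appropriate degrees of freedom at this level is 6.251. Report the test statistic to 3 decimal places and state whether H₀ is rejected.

11.667; reject

Expected count for each of the 4 categories: 72/4 = 18.
cat         O        E   (O−E)²/E
winter      7       18     6.7222
spring     24       18     2.0000
summer     16       18     0.2222
autumn     25       18     2.7222
Sum = 11.667
df = 3. Since 11.667 > 6.251, we reject H₀.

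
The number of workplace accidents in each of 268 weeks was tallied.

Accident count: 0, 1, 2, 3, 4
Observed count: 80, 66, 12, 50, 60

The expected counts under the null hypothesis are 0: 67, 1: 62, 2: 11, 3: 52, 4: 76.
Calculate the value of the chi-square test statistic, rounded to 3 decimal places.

cat         O        E   (O−E)²/E
0          80       67     2.5224
1          66       62     0.2581
2          12       11     0.0909
3          50       52     0.0769
4          60       76     3.3684
Sum = 6.317

6.317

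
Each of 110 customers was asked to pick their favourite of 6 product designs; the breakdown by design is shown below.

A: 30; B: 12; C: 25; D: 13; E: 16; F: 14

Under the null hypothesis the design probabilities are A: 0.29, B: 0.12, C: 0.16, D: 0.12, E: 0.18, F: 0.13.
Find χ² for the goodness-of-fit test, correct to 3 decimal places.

Expected counts E_i = n·p_i: 110×0.29 = 31.9, 110×0.12 = 13.2, 110×0.16 = 17.6, 110×0.12 = 13.2, 110×0.18 = 19.8, 110×0.13 = 14.3.
A: (30 − 31.9)²/31.9 = 3.61/31.9 = 0.1132
B: (12 − 13.2)²/13.2 = 1.44/13.2 = 0.1091
C: (25 − 17.6)²/17.6 = 54.76/17.6 = 3.1114
D: (13 − 13.2)²/13.2 = 0.04/13.2 = 0.0030
E: (16 − 19.8)²/19.8 = 14.44/19.8 = 0.7293
F: (14 − 14.3)²/14.3 = 0.09/14.3 = 0.0063
Sum = 4.072

4.072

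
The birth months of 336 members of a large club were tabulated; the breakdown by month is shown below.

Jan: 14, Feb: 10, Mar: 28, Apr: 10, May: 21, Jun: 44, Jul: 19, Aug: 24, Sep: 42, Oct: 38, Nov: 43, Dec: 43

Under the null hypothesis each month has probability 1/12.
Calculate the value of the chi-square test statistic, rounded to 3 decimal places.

71.143

Expected count for each of the 12 categories: 336/12 = 28.
cat         O        E   (O−E)²/E
Jan        14       28     7.0000
Feb        10       28    11.5714
Mar        28       28     0.0000
Apr        10       28    11.5714
May        21       28     1.7500
Jun        44       28     9.1429
Jul        19       28     2.8929
Aug        24       28     0.5714
Sep        42       28     7.0000
Oct        38       28     3.5714
Nov        43       28     8.0357
Dec        43       28     8.0357
Sum = 71.143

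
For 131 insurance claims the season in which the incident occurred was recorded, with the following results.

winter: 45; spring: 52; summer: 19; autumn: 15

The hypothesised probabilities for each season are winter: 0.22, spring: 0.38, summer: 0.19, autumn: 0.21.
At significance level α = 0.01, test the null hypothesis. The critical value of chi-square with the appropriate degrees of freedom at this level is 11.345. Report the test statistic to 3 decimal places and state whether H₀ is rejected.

Expected counts E_i = n·p_i: 131×0.22 = 28.82, 131×0.38 = 49.78, 131×0.19 = 24.89, 131×0.21 = 27.51.
χ² = (45−28.82)²/28.82 + (52−49.78)²/49.78 + (19−24.89)²/24.89 + (15−27.51)²/27.51
   = 9.0837 + 0.0990 + 1.3938 + 5.6888
Sum = 16.265
df = 3. Since 16.265 > 11.345, we reject H₀.

16.265; reject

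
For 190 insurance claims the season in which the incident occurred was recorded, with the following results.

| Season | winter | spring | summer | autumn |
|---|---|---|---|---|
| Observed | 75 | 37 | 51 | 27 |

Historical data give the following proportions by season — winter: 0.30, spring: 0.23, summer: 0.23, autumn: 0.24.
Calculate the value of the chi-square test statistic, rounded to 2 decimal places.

15.52

Expected counts E_i = n·p_i: 190×0.30 = 57, 190×0.23 = 43.7, 190×0.23 = 43.7, 190×0.24 = 45.6.
cat         O        E   (O−E)²/E
winter     75       57      5.684
spring     37     43.7      1.027
summer     51     43.7      1.219
autumn     27     45.6      7.587
Sum = 15.52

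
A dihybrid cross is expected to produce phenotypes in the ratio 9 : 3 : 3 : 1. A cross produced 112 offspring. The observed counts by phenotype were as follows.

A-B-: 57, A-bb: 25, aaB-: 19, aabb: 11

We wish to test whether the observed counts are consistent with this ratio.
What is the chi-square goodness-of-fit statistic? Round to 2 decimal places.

Ratio total = 16. Expected counts: 112×9/16 = 63, 112×3/16 = 21, 112×3/16 = 21, 112×1/16 = 7.
cat         O        E   (O−E)²/E
A-B-       57       63      0.571
A-bb       25       21      0.762
aaB-       19       21      0.190
aabb       11        7      2.286
Sum = 3.81

3.81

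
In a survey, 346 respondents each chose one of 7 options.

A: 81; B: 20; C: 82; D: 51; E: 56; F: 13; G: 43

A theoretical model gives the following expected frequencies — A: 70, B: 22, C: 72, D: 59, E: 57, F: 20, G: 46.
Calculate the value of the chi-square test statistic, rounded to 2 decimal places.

7.05

A: (81 − 70)²/70 = 121/70 = 1.729
B: (20 − 22)²/22 = 4/22 = 0.182
C: (82 − 72)²/72 = 100/72 = 1.389
D: (51 − 59)²/59 = 64/59 = 1.085
E: (56 − 57)²/57 = 1/57 = 0.018
F: (13 − 20)²/20 = 49/20 = 2.450
G: (43 − 46)²/46 = 9/46 = 0.196
Sum = 7.05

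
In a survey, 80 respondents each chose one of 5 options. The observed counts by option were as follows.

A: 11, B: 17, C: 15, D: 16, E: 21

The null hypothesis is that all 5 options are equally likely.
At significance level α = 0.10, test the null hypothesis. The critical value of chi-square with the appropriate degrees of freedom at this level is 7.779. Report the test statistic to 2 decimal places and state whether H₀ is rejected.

Under H₀ each category has probability 1/5, so each expected count is 80/5 = 16.
χ² = (11−16)²/16 + (17−16)²/16 + (15−16)²/16 + (16−16)²/16 + (21−16)²/16
   = 1.563 + 0.063 + 0.063 + 0.000 + 1.563
Sum = 3.25
df = 4. Since 3.25 < 7.779, we do not reject H₀.

3.25; do not reject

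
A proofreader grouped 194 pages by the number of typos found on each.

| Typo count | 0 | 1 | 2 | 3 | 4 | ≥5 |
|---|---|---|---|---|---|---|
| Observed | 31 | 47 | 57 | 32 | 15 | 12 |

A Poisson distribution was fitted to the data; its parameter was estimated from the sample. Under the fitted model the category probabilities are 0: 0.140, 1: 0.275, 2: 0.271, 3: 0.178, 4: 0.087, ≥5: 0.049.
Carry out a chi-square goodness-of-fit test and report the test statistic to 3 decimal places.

Expected counts E_i = n·p_i: 194×0.140 = 27.16, 194×0.275 = 53.35, 194×0.271 = 52.574, 194×0.178 = 34.532, 194×0.087 = 16.878, 194×0.049 = 9.506.
χ² = (31−27.16)²/27.16 + (47−53.35)²/53.35 + (57−52.574)²/52.574 + (32−34.532)²/34.532 + (15−16.878)²/16.878 + (12−9.506)²/9.506
   = 0.5429 + 0.7558 + 0.3726 + 0.1857 + 0.2090 + 0.6543
Sum = 2.720

2.720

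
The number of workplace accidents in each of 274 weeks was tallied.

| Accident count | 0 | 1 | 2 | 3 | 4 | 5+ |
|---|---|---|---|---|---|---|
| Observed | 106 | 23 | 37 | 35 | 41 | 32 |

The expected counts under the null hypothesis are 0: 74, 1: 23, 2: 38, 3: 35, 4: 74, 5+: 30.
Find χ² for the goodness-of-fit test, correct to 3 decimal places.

28.714

cat         O        E   (O−E)²/E
0         106       74    13.8378
1          23       23     0.0000
2          37       38     0.0263
3          35       35     0.0000
4          41       74    14.7162
5+         32       30     0.1333
Sum = 28.714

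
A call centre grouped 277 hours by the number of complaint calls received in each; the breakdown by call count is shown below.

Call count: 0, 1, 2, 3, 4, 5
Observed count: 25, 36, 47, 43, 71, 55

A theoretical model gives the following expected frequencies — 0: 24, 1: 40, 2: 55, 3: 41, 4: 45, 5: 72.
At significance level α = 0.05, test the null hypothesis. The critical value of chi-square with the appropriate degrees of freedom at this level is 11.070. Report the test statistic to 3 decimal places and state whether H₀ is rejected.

0: (25 − 24)²/24 = 1/24 = 0.0417
1: (36 − 40)²/40 = 16/40 = 0.4000
2: (47 − 55)²/55 = 64/55 = 1.1636
3: (43 − 41)²/41 = 4/41 = 0.0976
4: (71 − 45)²/45 = 676/45 = 15.0222
5: (55 − 72)²/72 = 289/72 = 4.0139
Sum = 20.739
df = 5. Since 20.739 > 11.070, we reject H₀.

20.739; reject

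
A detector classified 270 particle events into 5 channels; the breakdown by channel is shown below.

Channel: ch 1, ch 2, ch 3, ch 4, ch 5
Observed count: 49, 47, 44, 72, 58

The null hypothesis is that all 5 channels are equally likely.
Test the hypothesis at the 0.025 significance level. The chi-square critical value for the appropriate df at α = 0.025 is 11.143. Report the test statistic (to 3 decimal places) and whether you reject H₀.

Under H₀ each category has probability 1/5, so each expected count is 270/5 = 54.
ch 1: (49 − 54)²/54 = 25/54 = 0.4630
ch 2: (47 − 54)²/54 = 49/54 = 0.9074
ch 3: (44 − 54)²/54 = 100/54 = 1.8519
ch 4: (72 − 54)²/54 = 324/54 = 6.0000
ch 5: (58 − 54)²/54 = 16/54 = 0.2963
Sum = 9.519
df = 4. Since 9.519 < 11.143, we do not reject H₀.

9.519; do not reject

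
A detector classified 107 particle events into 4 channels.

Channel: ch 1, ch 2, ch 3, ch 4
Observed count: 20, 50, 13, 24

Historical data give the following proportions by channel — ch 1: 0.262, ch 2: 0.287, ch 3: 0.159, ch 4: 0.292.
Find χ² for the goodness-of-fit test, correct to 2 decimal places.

17.05

Expected counts E_i = n·p_i: 107×0.262 = 28.034, 107×0.287 = 30.709, 107×0.159 = 17.013, 107×0.292 = 31.244.
cat         O        E   (O−E)²/E
ch 1       20   28.034      2.302
ch 2       50   30.709     12.118
ch 3       13   17.013      0.947
ch 4       24   31.244      1.680
Sum = 17.05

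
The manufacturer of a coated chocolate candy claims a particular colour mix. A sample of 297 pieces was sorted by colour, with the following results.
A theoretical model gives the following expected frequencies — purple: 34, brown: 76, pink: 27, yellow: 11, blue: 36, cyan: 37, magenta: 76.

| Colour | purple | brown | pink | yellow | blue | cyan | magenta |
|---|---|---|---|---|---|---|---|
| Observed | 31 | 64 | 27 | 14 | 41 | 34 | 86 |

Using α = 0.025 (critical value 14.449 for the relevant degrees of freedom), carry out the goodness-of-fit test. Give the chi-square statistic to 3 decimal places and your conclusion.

5.231; do not reject

purple: (31 − 34)²/34 = 9/34 = 0.2647
brown: (64 − 76)²/76 = 144/76 = 1.8947
pink: (27 − 27)²/27 = 0/27 = 0.0000
yellow: (14 − 11)²/11 = 9/11 = 0.8182
blue: (41 − 36)²/36 = 25/36 = 0.6944
cyan: (34 − 37)²/37 = 9/37 = 0.2432
magenta: (86 − 76)²/76 = 100/76 = 1.3158
Sum = 5.231
df = 6. Since 5.231 < 14.449, we do not reject H₀.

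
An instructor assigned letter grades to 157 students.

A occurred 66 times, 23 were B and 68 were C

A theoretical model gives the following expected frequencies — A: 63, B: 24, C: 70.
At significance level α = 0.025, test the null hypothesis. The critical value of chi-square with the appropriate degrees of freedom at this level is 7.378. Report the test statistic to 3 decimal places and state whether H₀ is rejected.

cat         O        E   (O−E)²/E
A          66       63     0.1429
B          23       24     0.0417
C          68       70     0.0571
Sum = 0.242
df = 2. Since 0.242 < 7.378, we do not reject H₀.

0.242; do not reject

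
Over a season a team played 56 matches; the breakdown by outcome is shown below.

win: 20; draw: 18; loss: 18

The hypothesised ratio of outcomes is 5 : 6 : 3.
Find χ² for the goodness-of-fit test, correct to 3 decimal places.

4.500

Ratio total = 14. Expected counts: 56×5/14 = 20, 56×6/14 = 24, 56×3/14 = 12.
win: (20 − 20)²/20 = 0/20 = 0.0000
draw: (18 − 24)²/24 = 36/24 = 1.5000
loss: (18 − 12)²/12 = 36/12 = 3.0000
Sum = 4.500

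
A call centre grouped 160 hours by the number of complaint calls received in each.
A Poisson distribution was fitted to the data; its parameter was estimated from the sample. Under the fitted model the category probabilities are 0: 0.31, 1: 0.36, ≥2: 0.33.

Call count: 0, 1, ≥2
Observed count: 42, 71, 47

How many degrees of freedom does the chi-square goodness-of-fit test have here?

1

There are k = 3 categories and 1 parameter estimated from the data, so df = 3 − 1 − 1 = 1.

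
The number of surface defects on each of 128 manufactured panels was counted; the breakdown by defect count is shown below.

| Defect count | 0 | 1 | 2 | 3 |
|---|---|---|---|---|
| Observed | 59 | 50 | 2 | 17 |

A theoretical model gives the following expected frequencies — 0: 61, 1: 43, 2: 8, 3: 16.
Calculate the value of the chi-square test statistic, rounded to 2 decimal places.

5.77

cat         O        E   (O−E)²/E
0          59       61      0.066
1          50       43      1.140
2           2        8      4.500
3          17       16      0.063
Sum = 5.77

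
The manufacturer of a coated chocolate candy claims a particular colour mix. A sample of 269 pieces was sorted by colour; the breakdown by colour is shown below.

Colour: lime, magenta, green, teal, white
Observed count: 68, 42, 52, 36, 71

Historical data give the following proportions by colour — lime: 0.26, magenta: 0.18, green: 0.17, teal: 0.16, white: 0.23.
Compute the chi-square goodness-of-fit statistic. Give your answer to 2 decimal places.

4.26

Expected counts E_i = n·p_i: 269×0.26 = 69.94, 269×0.18 = 48.42, 269×0.17 = 45.73, 269×0.16 = 43.04, 269×0.23 = 61.87.
lime: (68 − 69.94)²/69.94 = 3.7636/69.94 = 0.054
magenta: (42 − 48.42)²/48.42 = 41.2164/48.42 = 0.851
green: (52 − 45.73)²/45.73 = 39.3129/45.73 = 0.860
teal: (36 − 43.04)²/43.04 = 49.5616/43.04 = 1.152
white: (71 − 61.87)²/61.87 = 83.3569/61.87 = 1.347
Sum = 4.26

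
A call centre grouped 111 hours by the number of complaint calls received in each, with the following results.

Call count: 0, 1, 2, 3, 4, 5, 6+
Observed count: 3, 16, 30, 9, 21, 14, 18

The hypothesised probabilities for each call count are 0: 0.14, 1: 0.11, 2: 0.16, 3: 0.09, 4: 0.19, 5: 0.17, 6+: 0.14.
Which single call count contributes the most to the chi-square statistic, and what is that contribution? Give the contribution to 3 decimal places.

0, 10.119

Expected counts E_i = n·p_i: 111×0.14 = 15.54, 111×0.11 = 12.21, 111×0.16 = 17.76, 111×0.09 = 9.99, 111×0.19 = 21.09, 111×0.17 = 18.87, 111×0.14 = 15.54.
0: (3 − 15.54)²/15.54 = 157.2516/15.54 = 10.1192
1: (16 − 12.21)²/12.21 = 14.3641/12.21 = 1.1764
2: (30 − 17.76)²/17.76 = 149.8176/17.76 = 8.4357
3: (9 − 9.99)²/9.99 = 0.9801/9.99 = 0.0981
4: (21 − 21.09)²/21.09 = 0.0081/21.09 = 0.0004
5: (14 − 18.87)²/18.87 = 23.7169/18.87 = 1.2569
6+: (18 − 15.54)²/15.54 = 6.0516/15.54 = 0.3894
The largest term is for 0: 10.119.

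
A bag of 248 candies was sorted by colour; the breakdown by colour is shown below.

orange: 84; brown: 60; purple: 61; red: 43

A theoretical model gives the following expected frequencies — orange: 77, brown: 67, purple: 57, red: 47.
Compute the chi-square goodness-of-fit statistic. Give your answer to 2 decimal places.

1.99

χ² = (84−77)²/77 + (60−67)²/67 + (61−57)²/57 + (43−47)²/47
   = 0.636 + 0.731 + 0.281 + 0.340
Sum = 1.99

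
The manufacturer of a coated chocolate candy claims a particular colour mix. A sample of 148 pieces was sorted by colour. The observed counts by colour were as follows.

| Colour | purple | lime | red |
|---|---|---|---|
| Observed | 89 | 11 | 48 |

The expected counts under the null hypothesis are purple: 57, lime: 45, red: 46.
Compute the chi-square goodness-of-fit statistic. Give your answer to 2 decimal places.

43.74

cat         O        E   (O−E)²/E
purple     89       57     17.965
lime       11       45     25.689
red        48       46      0.087
Sum = 43.74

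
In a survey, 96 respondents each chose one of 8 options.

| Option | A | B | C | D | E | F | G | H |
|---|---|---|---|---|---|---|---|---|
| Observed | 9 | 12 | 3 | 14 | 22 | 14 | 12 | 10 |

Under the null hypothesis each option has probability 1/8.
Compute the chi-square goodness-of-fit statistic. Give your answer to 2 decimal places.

Expected count for each of the 8 categories: 96/8 = 12.
cat         O        E   (O−E)²/E
A           9       12      0.750
B          12       12      0.000
C           3       12      6.750
D          14       12      0.333
E          22       12      8.333
F          14       12      0.333
G          12       12      0.000
H          10       12      0.333
Sum = 16.83

16.83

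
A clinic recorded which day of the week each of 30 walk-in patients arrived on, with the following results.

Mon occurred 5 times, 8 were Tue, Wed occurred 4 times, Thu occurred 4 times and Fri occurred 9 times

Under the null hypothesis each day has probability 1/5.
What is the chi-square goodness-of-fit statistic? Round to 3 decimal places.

Expected count for each of the 5 categories: 30/5 = 6.
Mon: (5 − 6)²/6 = 1/6 = 0.1667
Tue: (8 − 6)²/6 = 4/6 = 0.6667
Wed: (4 − 6)²/6 = 4/6 = 0.6667
Thu: (4 − 6)²/6 = 4/6 = 0.6667
Fri: (9 − 6)²/6 = 9/6 = 1.5000
Sum = 3.667

3.667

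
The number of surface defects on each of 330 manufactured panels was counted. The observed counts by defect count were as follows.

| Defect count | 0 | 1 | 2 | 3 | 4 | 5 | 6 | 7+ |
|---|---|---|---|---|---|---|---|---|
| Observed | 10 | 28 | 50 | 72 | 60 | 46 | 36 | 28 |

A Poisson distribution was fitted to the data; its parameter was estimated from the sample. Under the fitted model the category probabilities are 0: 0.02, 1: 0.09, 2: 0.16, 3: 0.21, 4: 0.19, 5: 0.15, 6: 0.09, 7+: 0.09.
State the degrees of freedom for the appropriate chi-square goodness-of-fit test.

6

There are k = 8 categories and 1 parameter estimated from the data, so df = 8 − 1 − 1 = 6.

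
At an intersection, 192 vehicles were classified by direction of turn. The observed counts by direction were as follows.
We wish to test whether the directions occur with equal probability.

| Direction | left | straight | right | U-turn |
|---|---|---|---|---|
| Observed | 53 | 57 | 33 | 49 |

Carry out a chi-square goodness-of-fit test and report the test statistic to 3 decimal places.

6.917

Under H₀ each category has probability 1/4, so each expected count is 192/4 = 48.
left: (53 − 48)²/48 = 25/48 = 0.5208
straight: (57 − 48)²/48 = 81/48 = 1.6875
right: (33 − 48)²/48 = 225/48 = 4.6875
U-turn: (49 − 48)²/48 = 1/48 = 0.0208
Sum = 6.917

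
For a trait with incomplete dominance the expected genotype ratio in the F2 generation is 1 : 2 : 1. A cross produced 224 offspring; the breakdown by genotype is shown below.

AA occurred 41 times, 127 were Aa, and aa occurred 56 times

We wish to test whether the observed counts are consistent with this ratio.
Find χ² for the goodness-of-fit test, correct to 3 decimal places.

6.027

Ratio total = 4. Expected counts: 224×1/4 = 56, 224×2/4 = 112, 224×1/4 = 56.
χ² = (41−56)²/56 + (127−112)²/112 + (56−56)²/56
   = 4.0179 + 2.0089 + 0.0000
Sum = 6.027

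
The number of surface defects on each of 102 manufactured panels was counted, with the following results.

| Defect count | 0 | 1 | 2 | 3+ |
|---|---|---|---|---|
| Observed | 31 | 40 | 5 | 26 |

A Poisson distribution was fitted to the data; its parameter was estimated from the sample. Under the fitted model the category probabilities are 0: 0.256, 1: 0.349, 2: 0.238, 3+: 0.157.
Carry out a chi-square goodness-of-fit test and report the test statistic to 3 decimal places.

Expected counts E_i = n·p_i: 102×0.256 = 26.112, 102×0.349 = 35.598, 102×0.238 = 24.276, 102×0.157 = 16.014.
0: (31 − 26.112)²/26.112 = 23.892544/26.112 = 0.9150
1: (40 − 35.598)²/35.598 = 19.377604/35.598 = 0.5443
2: (5 − 24.276)²/24.276 = 371.564176/24.276 = 15.3058
3+: (26 − 16.014)²/16.014 = 99.720196/16.014 = 6.2271
Sum = 22.992

22.992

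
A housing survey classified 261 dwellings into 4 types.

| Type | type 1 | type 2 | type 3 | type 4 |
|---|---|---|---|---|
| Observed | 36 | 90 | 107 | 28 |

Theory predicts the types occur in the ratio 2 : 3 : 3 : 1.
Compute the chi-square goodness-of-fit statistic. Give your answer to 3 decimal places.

13.080

Ratio total = 9. Expected counts: 261×2/9 = 58, 261×3/9 = 87, 261×3/9 = 87, 261×1/9 = 29.
type 1: (36 − 58)²/58 = 484/58 = 8.3448
type 2: (90 − 87)²/87 = 9/87 = 0.1034
type 3: (107 − 87)²/87 = 400/87 = 4.5977
type 4: (28 − 29)²/29 = 1/29 = 0.0345
Sum = 13.080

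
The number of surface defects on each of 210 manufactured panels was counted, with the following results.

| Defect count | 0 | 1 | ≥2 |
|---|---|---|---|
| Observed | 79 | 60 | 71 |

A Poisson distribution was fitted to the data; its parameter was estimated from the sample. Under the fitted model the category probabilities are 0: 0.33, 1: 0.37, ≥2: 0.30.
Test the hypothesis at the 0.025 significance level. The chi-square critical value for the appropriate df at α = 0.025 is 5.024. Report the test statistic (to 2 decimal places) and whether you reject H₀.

6.41; reject

Expected counts E_i = n·p_i: 210×0.33 = 69.3, 210×0.37 = 77.7, 210×0.30 = 63.
0: (79 − 69.3)²/69.3 = 94.09/69.3 = 1.358
1: (60 − 77.7)²/77.7 = 313.29/77.7 = 4.032
≥2: (71 − 63)²/63 = 64/63 = 1.016
Sum = 6.41
df = 1. Since 6.41 > 5.024, we reject H₀.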